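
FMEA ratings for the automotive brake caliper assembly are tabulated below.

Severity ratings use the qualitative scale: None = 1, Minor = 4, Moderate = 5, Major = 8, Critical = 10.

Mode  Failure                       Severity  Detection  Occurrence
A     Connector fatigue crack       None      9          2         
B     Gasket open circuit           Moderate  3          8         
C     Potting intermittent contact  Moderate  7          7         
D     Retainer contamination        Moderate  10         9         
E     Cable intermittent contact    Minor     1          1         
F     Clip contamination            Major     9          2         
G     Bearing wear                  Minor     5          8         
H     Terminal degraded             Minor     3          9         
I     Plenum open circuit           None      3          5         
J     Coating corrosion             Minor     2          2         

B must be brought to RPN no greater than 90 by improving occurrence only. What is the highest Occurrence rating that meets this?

B: S=5, O=8, D=3 → current RPN = 120.
Fixed product = 15. Need 15 × O ≤ 90, so O ≤ 90/15 = 6.00.
Maximum integer Occurrence rating = 6 (gives RPN 90; O=7 would give 105 > 90).

6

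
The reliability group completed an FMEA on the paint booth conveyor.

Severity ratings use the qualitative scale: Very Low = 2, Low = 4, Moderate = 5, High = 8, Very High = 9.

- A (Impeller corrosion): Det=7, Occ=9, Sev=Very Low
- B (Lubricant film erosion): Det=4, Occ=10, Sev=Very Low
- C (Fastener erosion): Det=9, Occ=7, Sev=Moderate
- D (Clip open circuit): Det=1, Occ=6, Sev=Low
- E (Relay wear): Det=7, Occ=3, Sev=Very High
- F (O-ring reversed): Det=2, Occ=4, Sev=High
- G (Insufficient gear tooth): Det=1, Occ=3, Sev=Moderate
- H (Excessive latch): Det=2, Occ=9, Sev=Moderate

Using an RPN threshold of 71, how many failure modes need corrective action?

5

RPN = Severity × Occurrence × Detection:
  A: 2 × 9 × 7 = 126
  B: 2 × 10 × 4 = 80
  C: 5 × 7 × 9 = 315
  D: 4 × 6 × 1 = 24
  E: 9 × 3 × 7 = 189
  F: 8 × 4 × 2 = 64
  G: 5 × 3 × 1 = 15
  H: 5 × 9 × 2 = 90
Modes with RPN ≥ 71: A (126), B (80), C (315), E (189), H (90) → 5.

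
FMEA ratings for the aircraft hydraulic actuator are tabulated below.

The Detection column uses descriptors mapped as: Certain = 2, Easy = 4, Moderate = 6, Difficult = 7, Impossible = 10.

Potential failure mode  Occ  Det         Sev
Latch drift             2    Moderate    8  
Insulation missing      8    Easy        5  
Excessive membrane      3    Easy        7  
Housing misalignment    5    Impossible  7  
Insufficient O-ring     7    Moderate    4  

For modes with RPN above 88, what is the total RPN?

774

RPN = Severity × Occurrence × Detection:
  Latch drift: 8 × 2 × 6 = 96
  Insulation missing: 5 × 8 × 4 = 160
  Excessive membrane: 7 × 3 × 4 = 84
  Housing misalignment: 7 × 5 × 10 = 350
  Insufficient O-ring: 4 × 7 × 6 = 168
RPN > 88: Latch drift (96), Insulation missing (160), Housing misalignment (350), Insufficient O-ring (168).
Sum: 96 + 160 + 350 + 168 = 774.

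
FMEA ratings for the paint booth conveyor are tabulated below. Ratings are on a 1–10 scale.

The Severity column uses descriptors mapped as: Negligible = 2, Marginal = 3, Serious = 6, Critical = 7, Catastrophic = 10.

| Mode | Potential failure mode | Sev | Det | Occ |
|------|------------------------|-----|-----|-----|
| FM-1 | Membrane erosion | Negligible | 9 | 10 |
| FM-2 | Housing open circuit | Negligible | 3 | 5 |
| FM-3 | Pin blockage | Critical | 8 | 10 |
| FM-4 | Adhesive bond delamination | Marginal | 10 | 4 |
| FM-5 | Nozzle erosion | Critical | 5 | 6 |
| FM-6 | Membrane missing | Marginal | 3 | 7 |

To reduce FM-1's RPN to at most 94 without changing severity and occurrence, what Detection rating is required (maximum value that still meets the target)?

4

FM-1: S=2, O=10, D=9 → current RPN = 180.
Fixed product = 20. Need 20 × D ≤ 94, so D ≤ 94/20 = 4.70.
Maximum integer Detection rating = 4 (gives RPN 80; D=5 would give 100 > 94).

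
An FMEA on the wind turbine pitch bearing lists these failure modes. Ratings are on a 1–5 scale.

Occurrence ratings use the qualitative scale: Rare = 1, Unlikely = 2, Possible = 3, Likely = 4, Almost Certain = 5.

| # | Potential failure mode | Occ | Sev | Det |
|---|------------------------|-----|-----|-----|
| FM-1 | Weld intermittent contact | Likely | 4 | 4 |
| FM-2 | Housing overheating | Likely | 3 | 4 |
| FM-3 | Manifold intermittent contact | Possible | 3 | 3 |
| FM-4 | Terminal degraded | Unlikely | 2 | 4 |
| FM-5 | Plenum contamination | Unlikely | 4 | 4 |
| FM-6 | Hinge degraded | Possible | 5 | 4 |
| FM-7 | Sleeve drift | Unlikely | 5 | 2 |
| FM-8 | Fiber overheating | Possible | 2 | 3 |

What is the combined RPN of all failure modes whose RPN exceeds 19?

RPN = Severity × Occurrence × Detection:
  FM-1: 4 × 4 × 4 = 64
  FM-2: 3 × 4 × 4 = 48
  FM-3: 3 × 3 × 3 = 27
  FM-4: 2 × 2 × 4 = 16
  FM-5: 4 × 2 × 4 = 32
  FM-6: 5 × 3 × 4 = 60
  FM-7: 5 × 2 × 2 = 20
  FM-8: 2 × 3 × 3 = 18
RPN > 19: FM-1 (64), FM-2 (48), FM-3 (27), FM-5 (32), FM-6 (60), FM-7 (20).
Sum: 64 + 48 + 27 + 32 + 60 + 20 = 251.

251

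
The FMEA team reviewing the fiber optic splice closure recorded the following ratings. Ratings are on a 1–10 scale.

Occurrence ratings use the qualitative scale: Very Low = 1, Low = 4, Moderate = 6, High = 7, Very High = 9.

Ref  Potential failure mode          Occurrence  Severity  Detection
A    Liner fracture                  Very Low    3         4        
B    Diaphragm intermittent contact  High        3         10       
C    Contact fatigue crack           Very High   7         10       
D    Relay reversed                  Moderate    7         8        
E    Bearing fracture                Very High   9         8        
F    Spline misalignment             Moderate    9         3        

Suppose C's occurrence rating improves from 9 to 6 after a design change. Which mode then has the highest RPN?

E

RPN = Severity × Occurrence × Detection:
  A: 3 × 1 × 4 = 12
  B: 3 × 7 × 10 = 210
  C: 7 × 9 × 10 = 630
  D: 7 × 6 × 8 = 336
  E: 9 × 9 × 8 = 648
  F: 9 × 6 × 3 = 162
After action: C → 7 × 6 × 10 = 420.
Revised RPNs: E=648, C=420, D=336, B=210, F=162, A=12.
Highest is now E (648).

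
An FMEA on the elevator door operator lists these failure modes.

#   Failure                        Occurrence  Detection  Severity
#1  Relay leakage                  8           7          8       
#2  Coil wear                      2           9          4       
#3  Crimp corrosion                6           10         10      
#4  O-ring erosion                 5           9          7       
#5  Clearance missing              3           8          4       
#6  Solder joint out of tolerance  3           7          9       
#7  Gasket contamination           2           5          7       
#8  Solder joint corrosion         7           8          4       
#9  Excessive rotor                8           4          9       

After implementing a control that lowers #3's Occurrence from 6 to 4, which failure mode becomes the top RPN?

RPN = Severity × Occurrence × Detection:
  #1: 8 × 8 × 7 = 448
  #2: 4 × 2 × 9 = 72
  #3: 10 × 6 × 10 = 600
  #4: 7 × 5 × 9 = 315
  #5: 4 × 3 × 8 = 96
  #6: 9 × 3 × 7 = 189
  #7: 7 × 2 × 5 = 70
  #8: 4 × 7 × 8 = 224
  #9: 9 × 8 × 4 = 288
After action: #3 → 10 × 4 × 10 = 400.
Revised RPNs: #1=448, #3=400, #4=315, #9=288, #8=224, #6=189, #5=96, #2=72, #7=70.
Highest is now #1 (448).

#1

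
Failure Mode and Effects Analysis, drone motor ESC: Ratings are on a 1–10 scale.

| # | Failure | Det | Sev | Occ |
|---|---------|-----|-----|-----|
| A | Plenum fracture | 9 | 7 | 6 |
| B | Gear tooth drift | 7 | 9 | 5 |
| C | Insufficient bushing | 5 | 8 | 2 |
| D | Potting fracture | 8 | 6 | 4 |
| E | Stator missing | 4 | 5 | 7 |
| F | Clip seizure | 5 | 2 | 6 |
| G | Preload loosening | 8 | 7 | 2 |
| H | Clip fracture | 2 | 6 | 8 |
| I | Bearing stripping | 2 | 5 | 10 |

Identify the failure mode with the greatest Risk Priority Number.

RPN = Severity × Occurrence × Detection:
  A: 7 × 6 × 9 = 378
  B: 9 × 5 × 7 = 315
  C: 8 × 2 × 5 = 80
  D: 6 × 4 × 8 = 192
  E: 5 × 7 × 4 = 140
  F: 2 × 6 × 5 = 60
  G: 7 × 2 × 8 = 112
  H: 6 × 8 × 2 = 96
  I: 5 × 10 × 2 = 100
Highest RPN is 378 → A.

A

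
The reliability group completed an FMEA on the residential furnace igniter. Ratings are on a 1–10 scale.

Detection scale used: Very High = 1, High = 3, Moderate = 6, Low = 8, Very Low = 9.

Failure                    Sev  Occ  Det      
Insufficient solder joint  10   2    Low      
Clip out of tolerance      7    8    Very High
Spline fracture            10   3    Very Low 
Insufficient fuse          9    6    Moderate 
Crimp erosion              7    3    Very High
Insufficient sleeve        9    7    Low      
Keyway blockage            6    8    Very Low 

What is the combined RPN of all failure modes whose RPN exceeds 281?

RPN = Severity × Occurrence × Detection:
  Insufficient solder joint: 10 × 2 × 8 = 160
  Clip out of tolerance: 7 × 8 × 1 = 56
  Spline fracture: 10 × 3 × 9 = 270
  Insufficient fuse: 9 × 6 × 6 = 324
  Crimp erosion: 7 × 3 × 1 = 21
  Insufficient sleeve: 9 × 7 × 8 = 504
  Keyway blockage: 6 × 8 × 9 = 432
RPN > 281: Insufficient fuse (324), Insufficient sleeve (504), Keyway blockage (432).
Sum: 324 + 504 + 432 = 1260.

1260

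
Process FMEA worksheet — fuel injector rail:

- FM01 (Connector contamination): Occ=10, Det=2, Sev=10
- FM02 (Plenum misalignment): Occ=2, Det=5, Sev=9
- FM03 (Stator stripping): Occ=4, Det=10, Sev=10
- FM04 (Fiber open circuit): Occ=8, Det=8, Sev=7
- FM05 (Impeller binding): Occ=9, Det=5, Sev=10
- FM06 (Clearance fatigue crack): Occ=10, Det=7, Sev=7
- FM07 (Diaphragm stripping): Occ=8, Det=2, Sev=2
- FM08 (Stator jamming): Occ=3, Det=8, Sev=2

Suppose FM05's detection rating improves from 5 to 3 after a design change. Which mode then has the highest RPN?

FM06

RPN = Severity × Occurrence × Detection:
  FM01: 10 × 10 × 2 = 200
  FM02: 9 × 2 × 5 = 90
  FM03: 10 × 4 × 10 = 400
  FM04: 7 × 8 × 8 = 448
  FM05: 10 × 9 × 5 = 450
  FM06: 7 × 10 × 7 = 490
  FM07: 2 × 8 × 2 = 32
  FM08: 2 × 3 × 8 = 48
After action: FM05 → 10 × 9 × 3 = 270.
Revised RPNs: FM06=490, FM04=448, FM03=400, FM05=270, FM01=200, FM02=90, FM08=48, FM07=32.
Highest is now FM06 (490).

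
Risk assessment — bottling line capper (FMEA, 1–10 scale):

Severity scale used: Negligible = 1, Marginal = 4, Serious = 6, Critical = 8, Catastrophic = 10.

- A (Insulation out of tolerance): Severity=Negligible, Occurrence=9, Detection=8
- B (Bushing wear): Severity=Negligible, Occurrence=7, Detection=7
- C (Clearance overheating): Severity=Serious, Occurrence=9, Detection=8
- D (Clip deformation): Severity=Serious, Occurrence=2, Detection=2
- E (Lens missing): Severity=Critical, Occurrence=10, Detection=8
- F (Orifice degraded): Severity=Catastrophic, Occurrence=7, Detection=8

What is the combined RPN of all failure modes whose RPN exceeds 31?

RPN = Severity × Occurrence × Detection:
  A: 1 × 9 × 8 = 72
  B: 1 × 7 × 7 = 49
  C: 6 × 9 × 8 = 432
  D: 6 × 2 × 2 = 24
  E: 8 × 10 × 8 = 640
  F: 10 × 7 × 8 = 560
RPN > 31: A (72), B (49), C (432), E (640), F (560).
Sum: 72 + 49 + 432 + 640 + 560 = 1753.

1753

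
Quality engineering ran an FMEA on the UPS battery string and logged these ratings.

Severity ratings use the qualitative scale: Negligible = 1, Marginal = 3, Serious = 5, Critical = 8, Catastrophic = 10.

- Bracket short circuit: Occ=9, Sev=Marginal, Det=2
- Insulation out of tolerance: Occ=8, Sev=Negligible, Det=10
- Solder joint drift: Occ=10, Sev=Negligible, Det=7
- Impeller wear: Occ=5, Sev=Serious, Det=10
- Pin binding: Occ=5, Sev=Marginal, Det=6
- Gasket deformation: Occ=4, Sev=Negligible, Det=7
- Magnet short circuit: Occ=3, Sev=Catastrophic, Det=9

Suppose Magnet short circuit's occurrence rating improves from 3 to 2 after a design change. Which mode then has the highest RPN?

RPN = Severity × Occurrence × Detection:
  Bracket short circuit: 3 × 9 × 2 = 54
  Insulation out of tolerance: 1 × 8 × 10 = 80
  Solder joint drift: 1 × 10 × 7 = 70
  Impeller wear: 5 × 5 × 10 = 250
  Pin binding: 3 × 5 × 6 = 90
  Gasket deformation: 1 × 4 × 7 = 28
  Magnet short circuit: 10 × 3 × 9 = 270
After action: Magnet short circuit → 10 × 2 × 9 = 180.
Revised RPNs: Impeller wear=250, Magnet short circuit=180, Pin binding=90, Insulation out of tolerance=80, Solder joint drift=70, Bracket short circuit=54, Gasket deformation=28.
Highest is now Impeller wear (250).

Impeller wear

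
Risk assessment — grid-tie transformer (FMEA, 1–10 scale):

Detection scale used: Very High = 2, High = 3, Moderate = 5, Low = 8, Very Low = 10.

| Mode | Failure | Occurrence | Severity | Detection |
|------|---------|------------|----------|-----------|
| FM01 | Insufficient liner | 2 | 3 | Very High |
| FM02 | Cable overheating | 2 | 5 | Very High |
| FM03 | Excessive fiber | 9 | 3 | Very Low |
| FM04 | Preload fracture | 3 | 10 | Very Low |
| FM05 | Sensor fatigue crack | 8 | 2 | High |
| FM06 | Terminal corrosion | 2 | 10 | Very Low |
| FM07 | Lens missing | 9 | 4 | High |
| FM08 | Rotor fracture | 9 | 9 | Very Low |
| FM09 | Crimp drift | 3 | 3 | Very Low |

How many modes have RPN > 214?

3

RPN = Severity × Occurrence × Detection:
  FM01: 3 × 2 × 2 = 12
  FM02: 5 × 2 × 2 = 20
  FM03: 3 × 9 × 10 = 270
  FM04: 10 × 3 × 10 = 300
  FM05: 2 × 8 × 3 = 48
  FM06: 10 × 2 × 10 = 200
  FM07: 4 × 9 × 3 = 108
  FM08: 9 × 9 × 10 = 810
  FM09: 3 × 3 × 10 = 90
Modes with RPN > 214: FM03 (270), FM04 (300), FM08 (810) → 3.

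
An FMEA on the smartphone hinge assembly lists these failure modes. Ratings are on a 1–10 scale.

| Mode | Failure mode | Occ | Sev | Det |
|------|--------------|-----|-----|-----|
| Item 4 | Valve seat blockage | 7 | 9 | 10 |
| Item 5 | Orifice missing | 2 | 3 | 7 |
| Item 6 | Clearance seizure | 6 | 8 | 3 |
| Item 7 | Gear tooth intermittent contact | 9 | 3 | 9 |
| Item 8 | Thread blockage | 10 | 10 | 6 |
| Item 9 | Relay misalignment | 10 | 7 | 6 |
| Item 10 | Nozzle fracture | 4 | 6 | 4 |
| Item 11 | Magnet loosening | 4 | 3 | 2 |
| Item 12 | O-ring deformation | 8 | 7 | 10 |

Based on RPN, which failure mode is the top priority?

RPN = Severity × Occurrence × Detection:
  Item 4: 9 × 7 × 10 = 630
  Item 5: 3 × 2 × 7 = 42
  Item 6: 8 × 6 × 3 = 144
  Item 7: 3 × 9 × 9 = 243
  Item 8: 10 × 10 × 6 = 600
  Item 9: 7 × 10 × 6 = 420
  Item 10: 6 × 4 × 4 = 96
  Item 11: 3 × 4 × 2 = 24
  Item 12: 7 × 8 × 10 = 560
Highest RPN is 630 → Item 4.

Item 4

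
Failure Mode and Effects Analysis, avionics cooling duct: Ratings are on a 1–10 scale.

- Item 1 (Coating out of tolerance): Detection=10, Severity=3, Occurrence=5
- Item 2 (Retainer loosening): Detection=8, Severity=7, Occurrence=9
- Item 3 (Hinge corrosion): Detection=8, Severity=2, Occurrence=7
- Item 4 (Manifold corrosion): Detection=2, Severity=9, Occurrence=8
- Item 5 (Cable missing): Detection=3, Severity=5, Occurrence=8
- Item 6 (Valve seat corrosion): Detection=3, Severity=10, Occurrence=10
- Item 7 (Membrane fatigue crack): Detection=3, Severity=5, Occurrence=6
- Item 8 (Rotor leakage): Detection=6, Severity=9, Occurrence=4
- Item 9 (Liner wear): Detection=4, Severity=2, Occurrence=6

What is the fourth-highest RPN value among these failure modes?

RPN = Severity × Occurrence × Detection:
  Item 1: 3 × 5 × 10 = 150
  Item 2: 7 × 9 × 8 = 504
  Item 3: 2 × 7 × 8 = 112
  Item 4: 9 × 8 × 2 = 144
  Item 5: 5 × 8 × 3 = 120
  Item 6: 10 × 10 × 3 = 300
  Item 7: 5 × 6 × 3 = 90
  Item 8: 9 × 4 × 6 = 216
  Item 9: 2 × 6 × 4 = 48
Sorted descending: 504, 300, 216, 150, 144, 120, 112, 90, 48.
The fourth-highest RPN is 150 (Item 1).

150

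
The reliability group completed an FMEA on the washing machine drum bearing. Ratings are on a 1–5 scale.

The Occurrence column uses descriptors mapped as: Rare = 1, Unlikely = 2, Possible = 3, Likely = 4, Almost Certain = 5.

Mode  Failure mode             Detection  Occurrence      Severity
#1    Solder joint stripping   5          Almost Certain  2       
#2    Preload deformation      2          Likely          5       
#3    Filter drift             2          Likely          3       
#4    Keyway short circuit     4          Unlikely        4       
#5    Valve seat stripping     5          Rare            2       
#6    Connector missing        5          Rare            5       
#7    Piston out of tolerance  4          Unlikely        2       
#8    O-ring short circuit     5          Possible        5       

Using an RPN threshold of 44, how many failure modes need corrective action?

RPN = Severity × Occurrence × Detection:
  #1: 2 × 5 × 5 = 50
  #2: 5 × 4 × 2 = 40
  #3: 3 × 4 × 2 = 24
  #4: 4 × 2 × 4 = 32
  #5: 2 × 1 × 5 = 10
  #6: 5 × 1 × 5 = 25
  #7: 2 × 2 × 4 = 16
  #8: 5 × 3 × 5 = 75
Modes with RPN ≥ 44: #1 (50), #8 (75) → 2.

2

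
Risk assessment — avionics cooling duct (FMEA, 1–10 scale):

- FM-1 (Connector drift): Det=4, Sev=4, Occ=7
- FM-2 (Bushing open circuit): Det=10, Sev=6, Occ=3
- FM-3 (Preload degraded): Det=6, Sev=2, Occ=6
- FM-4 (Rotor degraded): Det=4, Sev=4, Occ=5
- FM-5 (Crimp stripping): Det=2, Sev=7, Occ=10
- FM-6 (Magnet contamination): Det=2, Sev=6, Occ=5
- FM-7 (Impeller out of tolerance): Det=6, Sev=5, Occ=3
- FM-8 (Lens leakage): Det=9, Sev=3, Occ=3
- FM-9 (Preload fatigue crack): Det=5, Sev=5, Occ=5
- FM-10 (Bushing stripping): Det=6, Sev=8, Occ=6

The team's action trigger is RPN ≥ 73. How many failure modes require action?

RPN = Severity × Occurrence × Detection:
  FM-1: 4 × 7 × 4 = 112
  FM-2: 6 × 3 × 10 = 180
  FM-3: 2 × 6 × 6 = 72
  FM-4: 4 × 5 × 4 = 80
  FM-5: 7 × 10 × 2 = 140
  FM-6: 6 × 5 × 2 = 60
  FM-7: 5 × 3 × 6 = 90
  FM-8: 3 × 3 × 9 = 81
  FM-9: 5 × 5 × 5 = 125
  FM-10: 8 × 6 × 6 = 288
Modes with RPN ≥ 73: FM-1 (112), FM-2 (180), FM-4 (80), FM-5 (140), FM-7 (90), FM-8 (81), FM-9 (125), FM-10 (288) → 8.

8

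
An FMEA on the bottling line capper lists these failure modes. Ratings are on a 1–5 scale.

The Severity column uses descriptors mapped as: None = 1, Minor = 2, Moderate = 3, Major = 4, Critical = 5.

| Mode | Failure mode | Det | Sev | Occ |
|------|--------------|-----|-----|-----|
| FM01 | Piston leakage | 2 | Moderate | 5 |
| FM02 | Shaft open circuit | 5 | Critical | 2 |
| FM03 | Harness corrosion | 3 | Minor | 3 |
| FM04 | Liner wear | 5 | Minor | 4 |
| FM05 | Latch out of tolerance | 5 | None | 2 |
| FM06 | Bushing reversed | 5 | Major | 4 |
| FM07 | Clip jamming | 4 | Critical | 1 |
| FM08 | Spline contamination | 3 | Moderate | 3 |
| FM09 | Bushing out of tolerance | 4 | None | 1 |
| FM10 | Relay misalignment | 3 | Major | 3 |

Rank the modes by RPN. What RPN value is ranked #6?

RPN = Severity × Occurrence × Detection:
  FM01: 3 × 5 × 2 = 30
  FM02: 5 × 2 × 5 = 50
  FM03: 2 × 3 × 3 = 18
  FM04: 2 × 4 × 5 = 40
  FM05: 1 × 2 × 5 = 10
  FM06: 4 × 4 × 5 = 80
  FM07: 5 × 1 × 4 = 20
  FM08: 3 × 3 × 3 = 27
  FM09: 1 × 1 × 4 = 4
  FM10: 4 × 3 × 3 = 36
Sorted descending: 80, 50, 40, 36, 30, 27, 20, 18, 10, 4.
The sixth-highest RPN is 27 (FM08).

27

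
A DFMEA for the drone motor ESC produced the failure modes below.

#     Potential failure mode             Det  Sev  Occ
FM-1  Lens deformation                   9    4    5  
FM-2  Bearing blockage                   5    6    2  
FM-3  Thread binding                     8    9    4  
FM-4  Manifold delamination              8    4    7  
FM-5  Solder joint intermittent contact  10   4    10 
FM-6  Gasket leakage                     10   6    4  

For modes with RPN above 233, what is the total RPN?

928

RPN = Severity × Occurrence × Detection:
  FM-1: 4 × 5 × 9 = 180
  FM-2: 6 × 2 × 5 = 60
  FM-3: 9 × 4 × 8 = 288
  FM-4: 4 × 7 × 8 = 224
  FM-5: 4 × 10 × 10 = 400
  FM-6: 6 × 4 × 10 = 240
RPN > 233: FM-3 (288), FM-5 (400), FM-6 (240).
Sum: 288 + 400 + 240 = 928.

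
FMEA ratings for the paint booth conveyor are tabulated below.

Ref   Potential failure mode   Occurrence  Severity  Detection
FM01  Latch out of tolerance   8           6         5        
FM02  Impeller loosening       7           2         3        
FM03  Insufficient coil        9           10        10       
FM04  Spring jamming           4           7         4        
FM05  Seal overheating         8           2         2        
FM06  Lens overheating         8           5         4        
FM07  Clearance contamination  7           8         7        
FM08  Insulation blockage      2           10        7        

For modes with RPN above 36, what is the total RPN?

1986

RPN = Severity × Occurrence × Detection:
  FM01: 6 × 8 × 5 = 240
  FM02: 2 × 7 × 3 = 42
  FM03: 10 × 9 × 10 = 900
  FM04: 7 × 4 × 4 = 112
  FM05: 2 × 8 × 2 = 32
  FM06: 5 × 8 × 4 = 160
  FM07: 8 × 7 × 7 = 392
  FM08: 10 × 2 × 7 = 140
RPN > 36: FM01 (240), FM02 (42), FM03 (900), FM04 (112), FM06 (160), FM07 (392), FM08 (140).
Sum: 240 + 42 + 900 + 112 + 160 + 392 + 140 = 1986.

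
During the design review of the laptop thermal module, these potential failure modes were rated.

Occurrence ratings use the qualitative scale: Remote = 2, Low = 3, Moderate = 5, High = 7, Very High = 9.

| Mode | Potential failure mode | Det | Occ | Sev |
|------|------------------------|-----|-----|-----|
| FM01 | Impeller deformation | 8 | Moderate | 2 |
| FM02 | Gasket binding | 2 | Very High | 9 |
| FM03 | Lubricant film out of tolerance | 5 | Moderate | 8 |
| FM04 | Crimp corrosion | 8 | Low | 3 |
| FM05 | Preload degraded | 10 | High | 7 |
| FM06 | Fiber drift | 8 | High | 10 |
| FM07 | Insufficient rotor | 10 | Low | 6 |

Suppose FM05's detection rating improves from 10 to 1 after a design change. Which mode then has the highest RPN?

FM06

RPN = Severity × Occurrence × Detection:
  FM01: 2 × 5 × 8 = 80
  FM02: 9 × 9 × 2 = 162
  FM03: 8 × 5 × 5 = 200
  FM04: 3 × 3 × 8 = 72
  FM05: 7 × 7 × 10 = 490
  FM06: 10 × 7 × 8 = 560
  FM07: 6 × 3 × 10 = 180
After action: FM05 → 7 × 7 × 1 = 49.
Revised RPNs: FM06=560, FM03=200, FM07=180, FM02=162, FM01=80, FM04=72, FM05=49.
Highest is now FM06 (560).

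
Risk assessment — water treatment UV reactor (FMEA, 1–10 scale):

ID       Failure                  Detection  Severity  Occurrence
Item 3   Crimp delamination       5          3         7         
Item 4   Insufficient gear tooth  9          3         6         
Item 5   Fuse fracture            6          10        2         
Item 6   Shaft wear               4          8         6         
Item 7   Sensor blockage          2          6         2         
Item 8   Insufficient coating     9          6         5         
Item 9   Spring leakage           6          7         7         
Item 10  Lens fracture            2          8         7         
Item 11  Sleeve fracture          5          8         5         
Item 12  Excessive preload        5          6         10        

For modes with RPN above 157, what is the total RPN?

1418

RPN = Severity × Occurrence × Detection:
  Item 3: 3 × 7 × 5 = 105
  Item 4: 3 × 6 × 9 = 162
  Item 5: 10 × 2 × 6 = 120
  Item 6: 8 × 6 × 4 = 192
  Item 7: 6 × 2 × 2 = 24
  Item 8: 6 × 5 × 9 = 270
  Item 9: 7 × 7 × 6 = 294
  Item 10: 8 × 7 × 2 = 112
  Item 11: 8 × 5 × 5 = 200
  Item 12: 6 × 10 × 5 = 300
RPN > 157: Item 4 (162), Item 6 (192), Item 8 (270), Item 9 (294), Item 11 (200), Item 12 (300).
Sum: 162 + 192 + 270 + 294 + 200 + 300 = 1418.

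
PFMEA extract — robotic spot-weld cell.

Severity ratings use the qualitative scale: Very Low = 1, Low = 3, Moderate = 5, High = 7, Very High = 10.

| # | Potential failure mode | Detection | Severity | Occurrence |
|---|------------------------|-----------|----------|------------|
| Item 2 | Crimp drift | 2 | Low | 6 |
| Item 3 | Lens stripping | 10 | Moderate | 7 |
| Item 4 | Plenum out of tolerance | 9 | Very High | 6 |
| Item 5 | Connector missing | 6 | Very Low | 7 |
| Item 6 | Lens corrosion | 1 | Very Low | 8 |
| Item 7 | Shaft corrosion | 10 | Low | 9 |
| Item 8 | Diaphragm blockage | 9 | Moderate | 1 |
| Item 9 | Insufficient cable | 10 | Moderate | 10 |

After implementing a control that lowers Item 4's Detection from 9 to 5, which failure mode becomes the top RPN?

Item 9

RPN = Severity × Occurrence × Detection:
  Item 2: 3 × 6 × 2 = 36
  Item 3: 5 × 7 × 10 = 350
  Item 4: 10 × 6 × 9 = 540
  Item 5: 1 × 7 × 6 = 42
  Item 6: 1 × 8 × 1 = 8
  Item 7: 3 × 9 × 10 = 270
  Item 8: 5 × 1 × 9 = 45
  Item 9: 5 × 10 × 10 = 500
After action: Item 4 → 10 × 6 × 5 = 300.
Revised RPNs: Item 9=500, Item 3=350, Item 4=300, Item 7=270, Item 8=45, Item 5=42, Item 2=36, Item 6=8.
Highest is now Item 9 (500).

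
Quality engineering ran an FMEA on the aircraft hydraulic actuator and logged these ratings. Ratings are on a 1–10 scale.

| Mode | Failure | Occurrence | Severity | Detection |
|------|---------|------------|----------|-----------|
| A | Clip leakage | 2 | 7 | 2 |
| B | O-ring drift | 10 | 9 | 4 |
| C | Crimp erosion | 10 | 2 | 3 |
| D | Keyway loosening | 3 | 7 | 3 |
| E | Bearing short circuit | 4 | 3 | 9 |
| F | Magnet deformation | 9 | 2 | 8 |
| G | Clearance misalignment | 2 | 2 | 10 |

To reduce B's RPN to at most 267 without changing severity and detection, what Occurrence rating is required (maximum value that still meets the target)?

B: S=9, O=10, D=4 → current RPN = 360.
Fixed product = 36. Need 36 × O ≤ 267, so O ≤ 267/36 = 7.42.
Maximum integer Occurrence rating = 7 (gives RPN 252; O=8 would give 288 > 267).

7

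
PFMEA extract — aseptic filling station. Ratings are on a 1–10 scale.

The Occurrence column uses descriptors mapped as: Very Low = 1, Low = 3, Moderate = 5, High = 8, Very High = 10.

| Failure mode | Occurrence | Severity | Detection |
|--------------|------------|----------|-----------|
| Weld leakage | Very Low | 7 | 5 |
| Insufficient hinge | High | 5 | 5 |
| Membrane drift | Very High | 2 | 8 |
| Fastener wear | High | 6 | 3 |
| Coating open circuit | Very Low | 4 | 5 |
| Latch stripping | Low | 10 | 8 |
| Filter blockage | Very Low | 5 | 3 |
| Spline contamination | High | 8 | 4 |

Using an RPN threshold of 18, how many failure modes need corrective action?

7

RPN = Severity × Occurrence × Detection:
  Weld leakage: 7 × 1 × 5 = 35
  Insufficient hinge: 5 × 8 × 5 = 200
  Membrane drift: 2 × 10 × 8 = 160
  Fastener wear: 6 × 8 × 3 = 144
  Coating open circuit: 4 × 1 × 5 = 20
  Latch stripping: 10 × 3 × 8 = 240
  Filter blockage: 5 × 1 × 3 = 15
  Spline contamination: 8 × 8 × 4 = 256
Modes with RPN ≥ 18: Weld leakage (35), Insufficient hinge (200), Membrane drift (160), Fastener wear (144), Coating open circuit (20), Latch stripping (240), Spline contamination (256) → 7.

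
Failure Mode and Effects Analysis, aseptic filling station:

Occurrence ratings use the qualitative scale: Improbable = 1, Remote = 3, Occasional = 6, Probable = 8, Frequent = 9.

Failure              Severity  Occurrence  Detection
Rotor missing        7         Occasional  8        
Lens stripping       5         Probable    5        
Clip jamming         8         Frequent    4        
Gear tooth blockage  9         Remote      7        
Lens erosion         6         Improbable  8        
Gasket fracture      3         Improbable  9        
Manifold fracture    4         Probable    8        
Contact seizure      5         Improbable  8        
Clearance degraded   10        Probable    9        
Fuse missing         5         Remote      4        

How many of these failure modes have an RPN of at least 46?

RPN = Severity × Occurrence × Detection:
  Rotor missing: 7 × 6 × 8 = 336
  Lens stripping: 5 × 8 × 5 = 200
  Clip jamming: 8 × 9 × 4 = 288
  Gear tooth blockage: 9 × 3 × 7 = 189
  Lens erosion: 6 × 1 × 8 = 48
  Gasket fracture: 3 × 1 × 9 = 27
  Manifold fracture: 4 × 8 × 8 = 256
  Contact seizure: 5 × 1 × 8 = 40
  Clearance degraded: 10 × 8 × 9 = 720
  Fuse missing: 5 × 3 × 4 = 60
Modes with RPN ≥ 46: Rotor missing (336), Lens stripping (200), Clip jamming (288), Gear tooth blockage (189), Lens erosion (48), Manifold fracture (256), Clearance degraded (720), Fuse missing (60) → 8.

8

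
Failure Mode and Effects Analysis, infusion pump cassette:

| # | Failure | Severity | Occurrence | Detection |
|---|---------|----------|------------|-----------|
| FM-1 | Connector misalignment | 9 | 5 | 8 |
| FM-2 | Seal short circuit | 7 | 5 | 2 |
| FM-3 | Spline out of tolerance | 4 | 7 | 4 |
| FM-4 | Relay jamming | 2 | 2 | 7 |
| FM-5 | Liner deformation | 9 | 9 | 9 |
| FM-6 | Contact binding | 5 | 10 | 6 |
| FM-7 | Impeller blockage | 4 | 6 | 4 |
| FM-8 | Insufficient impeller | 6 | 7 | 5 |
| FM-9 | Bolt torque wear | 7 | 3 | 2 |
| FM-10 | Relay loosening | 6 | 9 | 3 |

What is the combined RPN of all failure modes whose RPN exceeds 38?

RPN = Severity × Occurrence × Detection:
  FM-1: 9 × 5 × 8 = 360
  FM-2: 7 × 5 × 2 = 70
  FM-3: 4 × 7 × 4 = 112
  FM-4: 2 × 2 × 7 = 28
  FM-5: 9 × 9 × 9 = 729
  FM-6: 5 × 10 × 6 = 300
  FM-7: 4 × 6 × 4 = 96
  FM-8: 6 × 7 × 5 = 210
  FM-9: 7 × 3 × 2 = 42
  FM-10: 6 × 9 × 3 = 162
RPN > 38: FM-1 (360), FM-2 (70), FM-3 (112), FM-5 (729), FM-6 (300), FM-7 (96), FM-8 (210), FM-9 (42), FM-10 (162).
Sum: 360 + 70 + 112 + 729 + 300 + 96 + 210 + 42 + 162 = 2081.

2081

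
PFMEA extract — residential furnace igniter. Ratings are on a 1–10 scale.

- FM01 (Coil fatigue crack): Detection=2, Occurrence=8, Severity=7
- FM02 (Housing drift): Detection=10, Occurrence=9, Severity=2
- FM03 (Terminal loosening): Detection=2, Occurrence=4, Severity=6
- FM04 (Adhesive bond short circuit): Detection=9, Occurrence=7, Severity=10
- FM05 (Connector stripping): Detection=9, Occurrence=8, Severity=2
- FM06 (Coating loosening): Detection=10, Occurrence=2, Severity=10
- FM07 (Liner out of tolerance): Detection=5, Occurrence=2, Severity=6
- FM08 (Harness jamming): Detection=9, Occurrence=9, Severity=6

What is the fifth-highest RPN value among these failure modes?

RPN = Severity × Occurrence × Detection:
  FM01: 7 × 8 × 2 = 112
  FM02: 2 × 9 × 10 = 180
  FM03: 6 × 4 × 2 = 48
  FM04: 10 × 7 × 9 = 630
  FM05: 2 × 8 × 9 = 144
  FM06: 10 × 2 × 10 = 200
  FM07: 6 × 2 × 5 = 60
  FM08: 6 × 9 × 9 = 486
Sorted descending: 630, 486, 200, 180, 144, 112, 60, 48.
The fifth-highest RPN is 144 (FM05).

144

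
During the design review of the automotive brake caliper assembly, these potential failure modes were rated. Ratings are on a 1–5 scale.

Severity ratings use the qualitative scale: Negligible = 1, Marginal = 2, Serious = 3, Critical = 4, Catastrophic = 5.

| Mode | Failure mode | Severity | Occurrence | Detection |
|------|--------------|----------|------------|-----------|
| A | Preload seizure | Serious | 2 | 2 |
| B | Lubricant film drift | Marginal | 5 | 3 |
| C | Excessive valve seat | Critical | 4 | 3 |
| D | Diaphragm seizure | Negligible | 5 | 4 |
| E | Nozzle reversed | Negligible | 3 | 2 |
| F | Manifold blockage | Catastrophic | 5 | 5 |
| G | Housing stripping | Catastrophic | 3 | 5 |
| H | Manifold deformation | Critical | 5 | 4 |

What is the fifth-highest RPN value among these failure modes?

30

RPN = Severity × Occurrence × Detection:
  A: 3 × 2 × 2 = 12
  B: 2 × 5 × 3 = 30
  C: 4 × 4 × 3 = 48
  D: 1 × 5 × 4 = 20
  E: 1 × 3 × 2 = 6
  F: 5 × 5 × 5 = 125
  G: 5 × 3 × 5 = 75
  H: 4 × 5 × 4 = 80
Sorted descending: 125, 80, 75, 48, 30, 20, 12, 6.
The fifth-highest RPN is 30 (B).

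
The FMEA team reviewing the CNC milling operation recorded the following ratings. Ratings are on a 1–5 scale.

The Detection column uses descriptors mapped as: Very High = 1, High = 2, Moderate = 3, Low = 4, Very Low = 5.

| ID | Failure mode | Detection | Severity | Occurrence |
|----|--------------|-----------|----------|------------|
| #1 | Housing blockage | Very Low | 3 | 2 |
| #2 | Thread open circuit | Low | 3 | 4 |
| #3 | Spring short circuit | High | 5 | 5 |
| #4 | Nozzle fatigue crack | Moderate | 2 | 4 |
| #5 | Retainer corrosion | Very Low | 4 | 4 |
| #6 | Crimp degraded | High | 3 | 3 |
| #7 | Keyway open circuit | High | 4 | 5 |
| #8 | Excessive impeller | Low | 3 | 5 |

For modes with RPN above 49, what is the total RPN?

190

RPN = Severity × Occurrence × Detection:
  #1: 3 × 2 × 5 = 30
  #2: 3 × 4 × 4 = 48
  #3: 5 × 5 × 2 = 50
  #4: 2 × 4 × 3 = 24
  #5: 4 × 4 × 5 = 80
  #6: 3 × 3 × 2 = 18
  #7: 4 × 5 × 2 = 40
  #8: 3 × 5 × 4 = 60
RPN > 49: #3 (50), #5 (80), #8 (60).
Sum: 50 + 80 + 60 = 190.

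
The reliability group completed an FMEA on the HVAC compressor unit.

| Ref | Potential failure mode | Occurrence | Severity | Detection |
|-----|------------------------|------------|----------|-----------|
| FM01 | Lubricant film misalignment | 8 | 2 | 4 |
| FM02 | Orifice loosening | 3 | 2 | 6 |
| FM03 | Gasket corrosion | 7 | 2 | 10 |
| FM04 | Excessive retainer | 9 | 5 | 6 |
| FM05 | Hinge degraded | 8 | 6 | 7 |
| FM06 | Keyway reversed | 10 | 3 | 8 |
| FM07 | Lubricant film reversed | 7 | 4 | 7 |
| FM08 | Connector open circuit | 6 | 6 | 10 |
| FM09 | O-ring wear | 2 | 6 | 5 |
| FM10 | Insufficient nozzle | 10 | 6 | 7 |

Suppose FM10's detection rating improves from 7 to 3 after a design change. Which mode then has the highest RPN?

FM08

RPN = Severity × Occurrence × Detection:
  FM01: 2 × 8 × 4 = 64
  FM02: 2 × 3 × 6 = 36
  FM03: 2 × 7 × 10 = 140
  FM04: 5 × 9 × 6 = 270
  FM05: 6 × 8 × 7 = 336
  FM06: 3 × 10 × 8 = 240
  FM07: 4 × 7 × 7 = 196
  FM08: 6 × 6 × 10 = 360
  FM09: 6 × 2 × 5 = 60
  FM10: 6 × 10 × 7 = 420
After action: FM10 → 6 × 10 × 3 = 180.
Revised RPNs: FM08=360, FM05=336, FM04=270, FM06=240, FM07=196, FM10=180, FM03=140, FM01=64, FM09=60, FM02=36.
Highest is now FM08 (360).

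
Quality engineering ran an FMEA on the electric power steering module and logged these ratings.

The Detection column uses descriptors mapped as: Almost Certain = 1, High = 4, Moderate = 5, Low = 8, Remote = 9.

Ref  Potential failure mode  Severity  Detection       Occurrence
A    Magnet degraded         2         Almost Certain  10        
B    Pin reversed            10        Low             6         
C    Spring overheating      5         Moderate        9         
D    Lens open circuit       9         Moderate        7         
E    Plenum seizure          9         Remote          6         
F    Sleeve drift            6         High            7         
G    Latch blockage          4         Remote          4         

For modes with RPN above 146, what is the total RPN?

1674

RPN = Severity × Occurrence × Detection:
  A: 2 × 10 × 1 = 20
  B: 10 × 6 × 8 = 480
  C: 5 × 9 × 5 = 225
  D: 9 × 7 × 5 = 315
  E: 9 × 6 × 9 = 486
  F: 6 × 7 × 4 = 168
  G: 4 × 4 × 9 = 144
RPN > 146: B (480), C (225), D (315), E (486), F (168).
Sum: 480 + 225 + 315 + 486 + 168 = 1674.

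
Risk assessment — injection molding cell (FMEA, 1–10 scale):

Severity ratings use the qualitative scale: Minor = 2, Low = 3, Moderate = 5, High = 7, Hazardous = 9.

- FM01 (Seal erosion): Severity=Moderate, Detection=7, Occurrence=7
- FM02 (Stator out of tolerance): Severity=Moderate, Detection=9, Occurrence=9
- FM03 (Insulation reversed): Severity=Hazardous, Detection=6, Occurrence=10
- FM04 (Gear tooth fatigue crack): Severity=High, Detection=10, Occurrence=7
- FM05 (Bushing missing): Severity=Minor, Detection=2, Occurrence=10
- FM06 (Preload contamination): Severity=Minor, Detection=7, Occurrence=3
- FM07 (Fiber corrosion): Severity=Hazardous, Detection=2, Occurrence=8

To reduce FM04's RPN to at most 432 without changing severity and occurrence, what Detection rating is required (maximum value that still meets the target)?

8

FM04: S=7, O=7, D=10 → current RPN = 490.
Fixed product = 49. Need 49 × D ≤ 432, so D ≤ 432/49 = 8.82.
Maximum integer Detection rating = 8 (gives RPN 392; D=9 would give 441 > 432).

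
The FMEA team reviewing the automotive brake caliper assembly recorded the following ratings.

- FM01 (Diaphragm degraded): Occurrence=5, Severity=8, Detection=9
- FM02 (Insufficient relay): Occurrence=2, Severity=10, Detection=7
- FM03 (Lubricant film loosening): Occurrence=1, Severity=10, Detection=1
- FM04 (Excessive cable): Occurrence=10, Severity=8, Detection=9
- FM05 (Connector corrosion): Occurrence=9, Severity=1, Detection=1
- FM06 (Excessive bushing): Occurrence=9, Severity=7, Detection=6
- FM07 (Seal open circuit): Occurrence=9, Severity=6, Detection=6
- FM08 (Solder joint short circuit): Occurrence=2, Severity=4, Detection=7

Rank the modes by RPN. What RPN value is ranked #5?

RPN = Severity × Occurrence × Detection:
  FM01: 8 × 5 × 9 = 360
  FM02: 10 × 2 × 7 = 140
  FM03: 10 × 1 × 1 = 10
  FM04: 8 × 10 × 9 = 720
  FM05: 1 × 9 × 1 = 9
  FM06: 7 × 9 × 6 = 378
  FM07: 6 × 9 × 6 = 324
  FM08: 4 × 2 × 7 = 56
Sorted descending: 720, 378, 360, 324, 140, 56, 10, 9.
The fifth-highest RPN is 140 (FM02).

140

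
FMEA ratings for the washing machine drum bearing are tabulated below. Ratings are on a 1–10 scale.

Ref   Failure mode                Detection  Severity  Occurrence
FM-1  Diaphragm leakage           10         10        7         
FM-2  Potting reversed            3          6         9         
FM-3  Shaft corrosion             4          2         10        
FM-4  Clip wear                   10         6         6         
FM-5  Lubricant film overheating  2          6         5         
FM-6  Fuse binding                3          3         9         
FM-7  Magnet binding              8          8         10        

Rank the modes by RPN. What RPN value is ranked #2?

RPN = Severity × Occurrence × Detection:
  FM-1: 10 × 7 × 10 = 700
  FM-2: 6 × 9 × 3 = 162
  FM-3: 2 × 10 × 4 = 80
  FM-4: 6 × 6 × 10 = 360
  FM-5: 6 × 5 × 2 = 60
  FM-6: 3 × 9 × 3 = 81
  FM-7: 8 × 10 × 8 = 640
Sorted descending: 700, 640, 360, 162, 81, 80, 60.
The second-highest RPN is 640 (FM-7).

640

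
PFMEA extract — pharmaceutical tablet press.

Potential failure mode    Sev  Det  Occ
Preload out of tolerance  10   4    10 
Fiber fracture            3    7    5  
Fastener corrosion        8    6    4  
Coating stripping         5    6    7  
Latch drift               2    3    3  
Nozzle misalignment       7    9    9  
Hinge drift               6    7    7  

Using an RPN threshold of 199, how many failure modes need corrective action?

4

RPN = Severity × Occurrence × Detection:
  Preload out of tolerance: 10 × 10 × 4 = 400
  Fiber fracture: 3 × 5 × 7 = 105
  Fastener corrosion: 8 × 4 × 6 = 192
  Coating stripping: 5 × 7 × 6 = 210
  Latch drift: 2 × 3 × 3 = 18
  Nozzle misalignment: 7 × 9 × 9 = 567
  Hinge drift: 6 × 7 × 7 = 294
Modes with RPN ≥ 199: Preload out of tolerance (400), Coating stripping (210), Nozzle misalignment (567), Hinge drift (294) → 4.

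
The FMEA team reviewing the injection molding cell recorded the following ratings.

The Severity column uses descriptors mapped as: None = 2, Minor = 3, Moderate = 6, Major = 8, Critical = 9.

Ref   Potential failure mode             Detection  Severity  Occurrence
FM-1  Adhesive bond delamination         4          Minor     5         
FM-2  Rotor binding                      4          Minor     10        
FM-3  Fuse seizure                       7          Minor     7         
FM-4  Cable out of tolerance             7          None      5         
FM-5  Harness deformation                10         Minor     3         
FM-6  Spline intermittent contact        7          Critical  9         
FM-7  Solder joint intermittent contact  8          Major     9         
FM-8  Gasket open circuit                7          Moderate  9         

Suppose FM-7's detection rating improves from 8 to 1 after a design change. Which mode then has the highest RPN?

RPN = Severity × Occurrence × Detection:
  FM-1: 3 × 5 × 4 = 60
  FM-2: 3 × 10 × 4 = 120
  FM-3: 3 × 7 × 7 = 147
  FM-4: 2 × 5 × 7 = 70
  FM-5: 3 × 3 × 10 = 90
  FM-6: 9 × 9 × 7 = 567
  FM-7: 8 × 9 × 8 = 576
  FM-8: 6 × 9 × 7 = 378
After action: FM-7 → 8 × 9 × 1 = 72.
Revised RPNs: FM-6=567, FM-8=378, FM-3=147, FM-2=120, FM-5=90, FM-7=72, FM-4=70, FM-1=60.
Highest is now FM-6 (567).

FM-6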